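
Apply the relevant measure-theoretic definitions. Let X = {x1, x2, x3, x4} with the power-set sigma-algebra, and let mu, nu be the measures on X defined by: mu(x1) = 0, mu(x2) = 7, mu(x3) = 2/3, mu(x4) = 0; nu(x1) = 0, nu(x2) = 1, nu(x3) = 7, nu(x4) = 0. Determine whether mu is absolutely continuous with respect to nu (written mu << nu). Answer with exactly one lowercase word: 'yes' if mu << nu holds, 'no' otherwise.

mu << nu means: every nu-null measurable set is also mu-null; equivalently, for every atom x, if nu({x}) = 0 then mu({x}) = 0.
Checking each atom:
  x1: nu = 0, mu = 0 -> consistent with mu << nu.
  x2: nu = 1 > 0 -> no constraint.
  x3: nu = 7 > 0 -> no constraint.
  x4: nu = 0, mu = 0 -> consistent with mu << nu.
No atom violates the condition. Therefore mu << nu.

yes


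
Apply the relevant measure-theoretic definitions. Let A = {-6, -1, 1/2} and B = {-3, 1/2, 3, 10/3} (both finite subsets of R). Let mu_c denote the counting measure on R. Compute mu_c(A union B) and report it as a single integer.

Counting measure on a finite set equals cardinality. By inclusion-exclusion, |A union B| = |A| + |B| - |A cap B|.
|A| = 3, |B| = 4, |A cap B| = 1.
So mu_c(A union B) = 3 + 4 - 1 = 6.

6


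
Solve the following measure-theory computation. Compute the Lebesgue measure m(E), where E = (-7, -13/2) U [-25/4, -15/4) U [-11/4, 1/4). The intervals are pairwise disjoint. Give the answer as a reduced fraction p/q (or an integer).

For pairwise disjoint intervals, m(union_i I_i) = sum_i m(I_i),
and m is invariant under swapping open/closed endpoints (single points have measure 0).
So m(E) = sum_i (b_i - a_i).
  I_1 has length -13/2 - (-7) = 1/2.
  I_2 has length -15/4 - (-25/4) = 5/2.
  I_3 has length 1/4 - (-11/4) = 3.
Summing:
  m(E) = 1/2 + 5/2 + 3 = 6.

6


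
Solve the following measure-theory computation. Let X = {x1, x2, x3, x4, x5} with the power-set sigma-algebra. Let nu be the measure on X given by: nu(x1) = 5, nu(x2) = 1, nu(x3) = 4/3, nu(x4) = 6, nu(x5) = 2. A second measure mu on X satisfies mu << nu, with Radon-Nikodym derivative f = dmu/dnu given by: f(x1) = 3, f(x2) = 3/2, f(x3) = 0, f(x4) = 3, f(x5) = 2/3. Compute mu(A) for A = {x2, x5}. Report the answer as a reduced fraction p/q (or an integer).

By the defining property of the Radon-Nikodym derivative, for every measurable set A,
  mu(A) = integral_A f dnu.
Since nu is a discrete measure concentrated on the atoms of X, the integral over A reduces to the sum
  mu(A) = sum_{x in A} f(x) * nu({x}).
Computing each term:
  x2: f(x2) * nu(x2) = 3/2 * 1 = 3/2.
  x5: f(x5) * nu(x5) = 2/3 * 2 = 4/3.
Summing: mu(A) = 3/2 + 4/3 = 17/6.

17/6


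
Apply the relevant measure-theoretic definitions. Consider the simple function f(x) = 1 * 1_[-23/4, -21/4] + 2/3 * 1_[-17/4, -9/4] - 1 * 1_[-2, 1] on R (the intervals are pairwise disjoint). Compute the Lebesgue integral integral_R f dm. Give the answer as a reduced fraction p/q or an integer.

For a simple function f = sum_i c_i * 1_{A_i} with disjoint A_i,
  integral f dm = sum_i c_i * m(A_i).
Lengths of the A_i:
  m(A_1) = -21/4 - (-23/4) = 1/2.
  m(A_2) = -9/4 - (-17/4) = 2.
  m(A_3) = 1 - (-2) = 3.
Contributions c_i * m(A_i):
  (1) * (1/2) = 1/2.
  (2/3) * (2) = 4/3.
  (-1) * (3) = -3.
Total: 1/2 + 4/3 - 3 = -7/6.

-7/6


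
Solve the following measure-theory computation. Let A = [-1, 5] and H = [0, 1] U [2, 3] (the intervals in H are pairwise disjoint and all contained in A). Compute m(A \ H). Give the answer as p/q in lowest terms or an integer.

The ambient interval has length m(A) = 5 - (-1) = 6.
Since the holes are disjoint and sit inside A, by finite additivity
  m(H) = sum_i (b_i - a_i), and m(A \ H) = m(A) - m(H).
Computing the hole measures:
  m(H_1) = 1 - 0 = 1.
  m(H_2) = 3 - 2 = 1.
Summed: m(H) = 1 + 1 = 2.
So m(A \ H) = 6 - 2 = 4.

4


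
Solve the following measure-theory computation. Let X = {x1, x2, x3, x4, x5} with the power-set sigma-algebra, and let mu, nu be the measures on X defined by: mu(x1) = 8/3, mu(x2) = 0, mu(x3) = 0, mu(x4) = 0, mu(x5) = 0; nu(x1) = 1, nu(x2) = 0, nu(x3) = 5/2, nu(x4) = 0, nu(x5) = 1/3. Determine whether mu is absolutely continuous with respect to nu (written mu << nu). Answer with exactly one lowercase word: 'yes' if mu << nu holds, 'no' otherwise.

mu << nu means: every nu-null measurable set is also mu-null; equivalently, for every atom x, if nu({x}) = 0 then mu({x}) = 0.
Checking each atom:
  x1: nu = 1 > 0 -> no constraint.
  x2: nu = 0, mu = 0 -> consistent with mu << nu.
  x3: nu = 5/2 > 0 -> no constraint.
  x4: nu = 0, mu = 0 -> consistent with mu << nu.
  x5: nu = 1/3 > 0 -> no constraint.
No atom violates the condition. Therefore mu << nu.

yes


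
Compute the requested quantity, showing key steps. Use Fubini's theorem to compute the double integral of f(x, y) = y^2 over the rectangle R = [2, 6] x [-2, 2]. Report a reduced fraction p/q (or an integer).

f(x, y) is a tensor product of a function of x and a function of y, and both factors are bounded continuous (hence Lebesgue integrable) on the rectangle, so Fubini's theorem applies:
  integral_R f d(m x m) = (integral_a1^b1 1 dx) * (integral_a2^b2 y^2 dy).
Inner integral in x: integral_{2}^{6} 1 dx = (6^1 - 2^1)/1
  = 4.
Inner integral in y: integral_{-2}^{2} y^2 dy = (2^3 - (-2)^3)/3
  = 16/3.
Product: (4) * (16/3) = 64/3.

64/3


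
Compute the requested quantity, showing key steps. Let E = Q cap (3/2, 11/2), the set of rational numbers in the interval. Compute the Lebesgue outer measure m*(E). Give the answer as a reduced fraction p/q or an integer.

Q cap (3/2, 11/2) is countable; list its elements as q_1, q_2, ... . Fix eps > 0 and cover the k-th point by an interval of length eps * 2^(-k). The cover has total length eps * sum_{k>=1} 2^(-k) = eps, so by definition of outer measure m*(Q cap (3/2, 11/2)) <= eps. Since eps was arbitrary and m* >= 0, the outer measure is 0.

0


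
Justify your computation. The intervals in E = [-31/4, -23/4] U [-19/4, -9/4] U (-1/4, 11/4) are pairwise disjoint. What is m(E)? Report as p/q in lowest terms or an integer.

For pairwise disjoint intervals, m(union_i I_i) = sum_i m(I_i),
and m is invariant under swapping open/closed endpoints (single points have measure 0).
So m(E) = sum_i (b_i - a_i).
  I_1 has length -23/4 - (-31/4) = 2.
  I_2 has length -9/4 - (-19/4) = 5/2.
  I_3 has length 11/4 - (-1/4) = 3.
Summing:
  m(E) = 2 + 5/2 + 3 = 15/2.

15/2


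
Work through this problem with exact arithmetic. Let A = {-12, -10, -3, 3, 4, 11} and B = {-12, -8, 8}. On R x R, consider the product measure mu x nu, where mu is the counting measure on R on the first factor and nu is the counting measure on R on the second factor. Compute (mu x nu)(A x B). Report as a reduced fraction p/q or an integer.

For a measurable rectangle A x B, the product measure satisfies
  (mu x nu)(A x B) = mu(A) * nu(B).
  mu(A) = 6.
  nu(B) = 3.
  (mu x nu)(A x B) = 6 * 3 = 18.

18


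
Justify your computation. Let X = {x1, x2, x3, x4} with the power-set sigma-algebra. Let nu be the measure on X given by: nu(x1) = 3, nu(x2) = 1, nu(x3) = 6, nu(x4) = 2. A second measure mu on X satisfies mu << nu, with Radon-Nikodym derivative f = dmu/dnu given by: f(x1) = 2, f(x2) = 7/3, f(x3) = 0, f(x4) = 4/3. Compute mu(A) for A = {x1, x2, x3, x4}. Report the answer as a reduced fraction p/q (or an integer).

By the defining property of the Radon-Nikodym derivative, for every measurable set A,
  mu(A) = integral_A f dnu.
Since nu is a discrete measure concentrated on the atoms of X, the integral over A reduces to the sum
  mu(A) = sum_{x in A} f(x) * nu({x}).
Computing each term:
  x1: f(x1) * nu(x1) = 2 * 3 = 6.
  x2: f(x2) * nu(x2) = 7/3 * 1 = 7/3.
  x3: f(x3) * nu(x3) = 0 * 6 = 0.
  x4: f(x4) * nu(x4) = 4/3 * 2 = 8/3.
Summing: mu(A) = 6 + 7/3 + 0 + 8/3 = 11.

11


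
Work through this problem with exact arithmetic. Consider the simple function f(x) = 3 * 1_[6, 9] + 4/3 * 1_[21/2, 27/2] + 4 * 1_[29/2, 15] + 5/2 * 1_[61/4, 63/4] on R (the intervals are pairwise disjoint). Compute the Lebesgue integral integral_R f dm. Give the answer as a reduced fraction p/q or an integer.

For a simple function f = sum_i c_i * 1_{A_i} with disjoint A_i,
  integral f dm = sum_i c_i * m(A_i).
Lengths of the A_i:
  m(A_1) = 9 - 6 = 3.
  m(A_2) = 27/2 - 21/2 = 3.
  m(A_3) = 15 - 29/2 = 1/2.
  m(A_4) = 63/4 - 61/4 = 1/2.
Contributions c_i * m(A_i):
  (3) * (3) = 9.
  (4/3) * (3) = 4.
  (4) * (1/2) = 2.
  (5/2) * (1/2) = 5/4.
Total: 9 + 4 + 2 + 5/4 = 65/4.

65/4


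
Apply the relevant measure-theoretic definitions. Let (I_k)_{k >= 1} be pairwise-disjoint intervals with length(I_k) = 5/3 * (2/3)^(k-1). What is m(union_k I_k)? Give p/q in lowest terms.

By countable additivity of the Lebesgue measure on pairwise disjoint measurable sets,
  m(union_{k >= 1} I_k) = sum_{k >= 1} m(I_k) = sum_{k >= 1} a * r^(k-1),
  with a = 5/3 and r = 2/3.
Since 0 < r = 2/3 < 1, the geometric series converges:
  sum_{k >= 1} a * r^(k-1) = a / (1 - r).
  = 5/3 / (1 - 2/3)
  = 5/3 / (1/3)
  = 5.

5


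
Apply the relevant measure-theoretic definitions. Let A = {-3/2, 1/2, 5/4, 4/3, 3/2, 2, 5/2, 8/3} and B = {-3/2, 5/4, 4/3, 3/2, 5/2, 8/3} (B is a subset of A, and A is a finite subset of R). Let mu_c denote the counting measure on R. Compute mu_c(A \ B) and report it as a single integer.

Counting measure assigns mu_c(E) = |E| (number of elements) when E is finite. For B subset A, A \ B is the set of elements of A not in B, so |A \ B| = |A| - |B|.
|A| = 8, |B| = 6, so mu_c(A \ B) = 8 - 6 = 2.

2


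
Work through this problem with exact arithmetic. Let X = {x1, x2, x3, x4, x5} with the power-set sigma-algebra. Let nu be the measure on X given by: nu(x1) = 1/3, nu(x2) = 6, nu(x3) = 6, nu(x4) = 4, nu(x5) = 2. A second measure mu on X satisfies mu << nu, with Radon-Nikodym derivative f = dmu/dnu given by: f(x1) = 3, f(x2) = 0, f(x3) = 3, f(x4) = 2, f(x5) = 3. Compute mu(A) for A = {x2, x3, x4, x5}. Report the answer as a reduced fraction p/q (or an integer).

By the defining property of the Radon-Nikodym derivative, for every measurable set A,
  mu(A) = integral_A f dnu.
Since nu is a discrete measure concentrated on the atoms of X, the integral over A reduces to the sum
  mu(A) = sum_{x in A} f(x) * nu({x}).
Computing each term:
  x2: f(x2) * nu(x2) = 0 * 6 = 0.
  x3: f(x3) * nu(x3) = 3 * 6 = 18.
  x4: f(x4) * nu(x4) = 2 * 4 = 8.
  x5: f(x5) * nu(x5) = 3 * 2 = 6.
Summing: mu(A) = 0 + 18 + 8 + 6 = 32.

32


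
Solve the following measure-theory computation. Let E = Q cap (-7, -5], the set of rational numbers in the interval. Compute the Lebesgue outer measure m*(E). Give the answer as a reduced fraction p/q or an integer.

The set Q cap (-7, -5] is countable (a subset of the countable set Q). Lebesgue outer measure of any countable set is 0: each singleton {q} has m*({q}) = 0, and by countable subadditivity m*(union_k {q_k}) <= sum_k m*({q_k}) = sum_k 0 = 0. The reverse inequality m*(E) >= 0 is automatic. So m*(Q cap (-7, -5]) = 0.

0


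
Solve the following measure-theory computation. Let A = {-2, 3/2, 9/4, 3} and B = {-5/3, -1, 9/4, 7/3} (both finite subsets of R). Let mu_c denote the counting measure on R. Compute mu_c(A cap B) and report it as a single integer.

Counting measure on a finite set equals cardinality. mu_c(A cap B) = |A cap B| (elements appearing in both).
Enumerating the elements of A that also lie in B gives 1 element(s).
So mu_c(A cap B) = 1.

1


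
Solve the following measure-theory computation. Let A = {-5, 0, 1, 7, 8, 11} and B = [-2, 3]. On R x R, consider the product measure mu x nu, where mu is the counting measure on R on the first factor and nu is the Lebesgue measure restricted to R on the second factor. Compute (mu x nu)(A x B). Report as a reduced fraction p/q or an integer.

For a measurable rectangle A x B, the product measure satisfies
  (mu x nu)(A x B) = mu(A) * nu(B).
  mu(A) = 6.
  nu(B) = 5.
  (mu x nu)(A x B) = 6 * 5 = 30.

30


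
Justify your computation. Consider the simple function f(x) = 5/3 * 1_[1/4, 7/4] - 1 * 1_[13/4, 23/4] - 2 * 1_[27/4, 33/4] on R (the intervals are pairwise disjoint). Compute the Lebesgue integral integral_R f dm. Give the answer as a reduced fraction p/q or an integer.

For a simple function f = sum_i c_i * 1_{A_i} with disjoint A_i,
  integral f dm = sum_i c_i * m(A_i).
Lengths of the A_i:
  m(A_1) = 7/4 - 1/4 = 3/2.
  m(A_2) = 23/4 - 13/4 = 5/2.
  m(A_3) = 33/4 - 27/4 = 3/2.
Contributions c_i * m(A_i):
  (5/3) * (3/2) = 5/2.
  (-1) * (5/2) = -5/2.
  (-2) * (3/2) = -3.
Total: 5/2 - 5/2 - 3 = -3.

-3


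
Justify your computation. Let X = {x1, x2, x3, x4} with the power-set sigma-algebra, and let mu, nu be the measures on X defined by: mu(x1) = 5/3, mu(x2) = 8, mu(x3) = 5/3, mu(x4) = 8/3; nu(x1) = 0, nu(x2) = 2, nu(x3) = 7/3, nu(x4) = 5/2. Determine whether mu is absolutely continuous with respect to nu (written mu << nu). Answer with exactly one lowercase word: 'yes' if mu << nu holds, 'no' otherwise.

mu << nu means: every nu-null measurable set is also mu-null; equivalently, for every atom x, if nu({x}) = 0 then mu({x}) = 0.
Checking each atom:
  x1: nu = 0, mu = 5/3 > 0 -> violates mu << nu.
  x2: nu = 2 > 0 -> no constraint.
  x3: nu = 7/3 > 0 -> no constraint.
  x4: nu = 5/2 > 0 -> no constraint.
The atom(s) x1 violate the condition (nu = 0 but mu > 0). Therefore mu is NOT absolutely continuous w.r.t. nu.

no


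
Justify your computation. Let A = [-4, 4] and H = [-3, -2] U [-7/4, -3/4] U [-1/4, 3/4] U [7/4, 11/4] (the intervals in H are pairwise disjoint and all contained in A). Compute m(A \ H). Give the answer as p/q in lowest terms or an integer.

The ambient interval has length m(A) = 4 - (-4) = 8.
Since the holes are disjoint and sit inside A, by finite additivity
  m(H) = sum_i (b_i - a_i), and m(A \ H) = m(A) - m(H).
Computing the hole measures:
  m(H_1) = -2 - (-3) = 1.
  m(H_2) = -3/4 - (-7/4) = 1.
  m(H_3) = 3/4 - (-1/4) = 1.
  m(H_4) = 11/4 - 7/4 = 1.
Summed: m(H) = 1 + 1 + 1 + 1 = 4.
So m(A \ H) = 8 - 4 = 4.

4


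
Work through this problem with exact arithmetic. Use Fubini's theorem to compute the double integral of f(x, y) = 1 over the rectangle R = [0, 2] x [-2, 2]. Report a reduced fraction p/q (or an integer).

f(x, y) is a tensor product of a function of x and a function of y, and both factors are bounded continuous (hence Lebesgue integrable) on the rectangle, so Fubini's theorem applies:
  integral_R f d(m x m) = (integral_a1^b1 1 dx) * (integral_a2^b2 1 dy).
Inner integral in x: integral_{0}^{2} 1 dx = (2^1 - 0^1)/1
  = 2.
Inner integral in y: integral_{-2}^{2} 1 dy = (2^1 - (-2)^1)/1
  = 4.
Product: (2) * (4) = 8.

8


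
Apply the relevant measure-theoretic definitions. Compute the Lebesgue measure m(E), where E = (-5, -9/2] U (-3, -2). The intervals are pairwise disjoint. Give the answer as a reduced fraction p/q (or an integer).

For pairwise disjoint intervals, m(union_i I_i) = sum_i m(I_i),
and m is invariant under swapping open/closed endpoints (single points have measure 0).
So m(E) = sum_i (b_i - a_i).
  I_1 has length -9/2 - (-5) = 1/2.
  I_2 has length -2 - (-3) = 1.
Summing:
  m(E) = 1/2 + 1 = 3/2.

3/2


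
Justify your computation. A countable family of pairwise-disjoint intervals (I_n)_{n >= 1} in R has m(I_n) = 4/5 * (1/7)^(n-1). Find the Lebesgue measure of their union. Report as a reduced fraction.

By countable additivity of the Lebesgue measure on pairwise disjoint measurable sets,
  m(union_{n >= 1} I_n) = sum_{n >= 1} m(I_n) = sum_{n >= 1} a * r^(n-1),
  with a = 4/5 and r = 1/7.
Since 0 < r = 1/7 < 1, the geometric series converges:
  sum_{n >= 1} a * r^(n-1) = a / (1 - r).
  = 4/5 / (1 - 1/7)
  = 4/5 / (6/7)
  = 14/15.

14/15


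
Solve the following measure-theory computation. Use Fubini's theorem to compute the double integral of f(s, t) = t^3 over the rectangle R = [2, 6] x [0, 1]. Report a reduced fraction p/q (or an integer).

f(s, t) is a tensor product of a function of s and a function of t, and both factors are bounded continuous (hence Lebesgue integrable) on the rectangle, so Fubini's theorem applies:
  integral_R f d(m x m) = (integral_a1^b1 1 ds) * (integral_a2^b2 t^3 dt).
Inner integral in s: integral_{2}^{6} 1 ds = (6^1 - 2^1)/1
  = 4.
Inner integral in t: integral_{0}^{1} t^3 dt = (1^4 - 0^4)/4
  = 1/4.
Product: (4) * (1/4) = 1.

1


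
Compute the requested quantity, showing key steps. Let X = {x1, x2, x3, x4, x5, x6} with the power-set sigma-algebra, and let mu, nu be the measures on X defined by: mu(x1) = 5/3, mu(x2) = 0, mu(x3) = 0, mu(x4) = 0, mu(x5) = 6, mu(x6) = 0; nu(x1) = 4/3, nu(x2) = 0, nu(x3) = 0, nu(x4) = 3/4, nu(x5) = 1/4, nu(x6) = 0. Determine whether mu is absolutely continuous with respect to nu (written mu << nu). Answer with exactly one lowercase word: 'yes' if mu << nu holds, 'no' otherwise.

mu << nu means: every nu-null measurable set is also mu-null; equivalently, for every atom x, if nu({x}) = 0 then mu({x}) = 0.
Checking each atom:
  x1: nu = 4/3 > 0 -> no constraint.
  x2: nu = 0, mu = 0 -> consistent with mu << nu.
  x3: nu = 0, mu = 0 -> consistent with mu << nu.
  x4: nu = 3/4 > 0 -> no constraint.
  x5: nu = 1/4 > 0 -> no constraint.
  x6: nu = 0, mu = 0 -> consistent with mu << nu.
No atom violates the condition. Therefore mu << nu.

yes


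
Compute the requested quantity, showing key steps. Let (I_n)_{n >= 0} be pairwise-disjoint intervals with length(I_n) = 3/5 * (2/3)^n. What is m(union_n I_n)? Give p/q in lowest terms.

By countable additivity of the Lebesgue measure on pairwise disjoint measurable sets,
  m(union_{n >= 0} I_n) = sum_{n >= 0} m(I_n) = sum_{n >= 0} a * r^n,
  with a = 3/5 and r = 2/3.
Since 0 < r = 2/3 < 1, the geometric series converges:
  sum_{n >= 0} a * r^n = a / (1 - r).
  = 3/5 / (1 - 2/3)
  = 3/5 / (1/3)
  = 9/5.

9/5


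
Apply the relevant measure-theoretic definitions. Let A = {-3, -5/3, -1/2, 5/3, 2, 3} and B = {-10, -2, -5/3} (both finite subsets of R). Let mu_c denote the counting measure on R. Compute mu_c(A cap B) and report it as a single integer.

Counting measure on a finite set equals cardinality. mu_c(A cap B) = |A cap B| (elements appearing in both).
Enumerating the elements of A that also lie in B gives 1 element(s).
So mu_c(A cap B) = 1.

1


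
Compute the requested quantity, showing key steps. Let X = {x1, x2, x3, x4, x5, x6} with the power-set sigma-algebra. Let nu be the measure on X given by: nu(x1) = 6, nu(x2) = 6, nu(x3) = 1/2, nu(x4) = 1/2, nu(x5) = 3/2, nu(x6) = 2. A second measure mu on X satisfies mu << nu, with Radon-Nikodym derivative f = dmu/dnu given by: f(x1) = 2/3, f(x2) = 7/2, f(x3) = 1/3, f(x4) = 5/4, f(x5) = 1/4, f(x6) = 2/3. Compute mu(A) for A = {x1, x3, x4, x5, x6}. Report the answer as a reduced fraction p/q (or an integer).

By the defining property of the Radon-Nikodym derivative, for every measurable set A,
  mu(A) = integral_A f dnu.
Since nu is a discrete measure concentrated on the atoms of X, the integral over A reduces to the sum
  mu(A) = sum_{x in A} f(x) * nu({x}).
Computing each term:
  x1: f(x1) * nu(x1) = 2/3 * 6 = 4.
  x3: f(x3) * nu(x3) = 1/3 * 1/2 = 1/6.
  x4: f(x4) * nu(x4) = 5/4 * 1/2 = 5/8.
  x5: f(x5) * nu(x5) = 1/4 * 3/2 = 3/8.
  x6: f(x6) * nu(x6) = 2/3 * 2 = 4/3.
Summing: mu(A) = 4 + 1/6 + 5/8 + 3/8 + 4/3 = 13/2.

13/2


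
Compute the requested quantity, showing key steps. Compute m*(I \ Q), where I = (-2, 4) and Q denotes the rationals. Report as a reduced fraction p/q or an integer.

The interval I = (-2, 4) has m(I) = 4 - (-2) = 6 (endpoints are measure-zero, so open/closed/half-open agree). Write I = (I cap Q) u (I \ Q). The rationals in I are countable, so m*(I cap Q) = 0 (cover each rational by intervals whose total length is arbitrarily small). By countable subadditivity m*(I) <= m*(I cap Q) + m*(I \ Q), hence m*(I \ Q) >= m(I) = 6. The reverse inequality m*(I \ Q) <= m*(I) = 6 is trivial since (I \ Q) is a subset of I. Therefore m*(I \ Q) = 6.

6


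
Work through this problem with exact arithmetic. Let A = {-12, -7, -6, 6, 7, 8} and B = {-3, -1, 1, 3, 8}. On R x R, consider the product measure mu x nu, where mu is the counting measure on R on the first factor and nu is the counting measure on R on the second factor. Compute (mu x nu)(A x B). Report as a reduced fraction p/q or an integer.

For a measurable rectangle A x B, the product measure satisfies
  (mu x nu)(A x B) = mu(A) * nu(B).
  mu(A) = 6.
  nu(B) = 5.
  (mu x nu)(A x B) = 6 * 5 = 30.

30


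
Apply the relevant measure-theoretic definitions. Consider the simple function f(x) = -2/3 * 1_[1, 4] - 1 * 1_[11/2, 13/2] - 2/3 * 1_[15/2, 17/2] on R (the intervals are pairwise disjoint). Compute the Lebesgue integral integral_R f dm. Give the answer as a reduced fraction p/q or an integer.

For a simple function f = sum_i c_i * 1_{A_i} with disjoint A_i,
  integral f dm = sum_i c_i * m(A_i).
Lengths of the A_i:
  m(A_1) = 4 - 1 = 3.
  m(A_2) = 13/2 - 11/2 = 1.
  m(A_3) = 17/2 - 15/2 = 1.
Contributions c_i * m(A_i):
  (-2/3) * (3) = -2.
  (-1) * (1) = -1.
  (-2/3) * (1) = -2/3.
Total: -2 - 1 - 2/3 = -11/3.

-11/3


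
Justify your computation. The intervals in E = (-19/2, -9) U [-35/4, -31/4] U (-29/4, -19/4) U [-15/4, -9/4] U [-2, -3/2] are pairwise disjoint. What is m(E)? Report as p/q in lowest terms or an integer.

For pairwise disjoint intervals, m(union_i I_i) = sum_i m(I_i),
and m is invariant under swapping open/closed endpoints (single points have measure 0).
So m(E) = sum_i (b_i - a_i).
  I_1 has length -9 - (-19/2) = 1/2.
  I_2 has length -31/4 - (-35/4) = 1.
  I_3 has length -19/4 - (-29/4) = 5/2.
  I_4 has length -9/4 - (-15/4) = 3/2.
  I_5 has length -3/2 - (-2) = 1/2.
Summing:
  m(E) = 1/2 + 1 + 5/2 + 3/2 + 1/2 = 6.

6


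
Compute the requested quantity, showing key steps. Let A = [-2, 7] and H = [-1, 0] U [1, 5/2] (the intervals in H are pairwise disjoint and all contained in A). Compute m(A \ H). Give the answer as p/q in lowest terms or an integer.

The ambient interval has length m(A) = 7 - (-2) = 9.
Since the holes are disjoint and sit inside A, by finite additivity
  m(H) = sum_i (b_i - a_i), and m(A \ H) = m(A) - m(H).
Computing the hole measures:
  m(H_1) = 0 - (-1) = 1.
  m(H_2) = 5/2 - 1 = 3/2.
Summed: m(H) = 1 + 3/2 = 5/2.
So m(A \ H) = 9 - 5/2 = 13/2.

13/2


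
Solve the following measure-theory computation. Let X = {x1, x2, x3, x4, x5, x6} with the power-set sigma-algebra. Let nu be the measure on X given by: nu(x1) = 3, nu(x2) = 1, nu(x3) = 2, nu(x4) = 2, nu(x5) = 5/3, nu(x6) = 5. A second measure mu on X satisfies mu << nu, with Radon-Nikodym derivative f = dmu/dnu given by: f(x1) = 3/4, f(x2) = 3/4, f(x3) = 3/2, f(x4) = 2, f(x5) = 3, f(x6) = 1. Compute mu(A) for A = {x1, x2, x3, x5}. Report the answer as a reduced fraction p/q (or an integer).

By the defining property of the Radon-Nikodym derivative, for every measurable set A,
  mu(A) = integral_A f dnu.
Since nu is a discrete measure concentrated on the atoms of X, the integral over A reduces to the sum
  mu(A) = sum_{x in A} f(x) * nu({x}).
Computing each term:
  x1: f(x1) * nu(x1) = 3/4 * 3 = 9/4.
  x2: f(x2) * nu(x2) = 3/4 * 1 = 3/4.
  x3: f(x3) * nu(x3) = 3/2 * 2 = 3.
  x5: f(x5) * nu(x5) = 3 * 5/3 = 5.
Summing: mu(A) = 9/4 + 3/4 + 3 + 5 = 11.

11


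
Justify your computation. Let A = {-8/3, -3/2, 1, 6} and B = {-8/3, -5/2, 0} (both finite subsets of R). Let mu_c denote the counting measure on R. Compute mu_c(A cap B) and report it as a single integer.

Counting measure on a finite set equals cardinality. mu_c(A cap B) = |A cap B| (elements appearing in both).
Enumerating the elements of A that also lie in B gives 1 element(s).
So mu_c(A cap B) = 1.

1


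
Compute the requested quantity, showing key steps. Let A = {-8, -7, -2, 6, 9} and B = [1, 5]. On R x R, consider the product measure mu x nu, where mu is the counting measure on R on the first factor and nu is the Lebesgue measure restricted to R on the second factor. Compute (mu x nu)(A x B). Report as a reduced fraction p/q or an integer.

For a measurable rectangle A x B, the product measure satisfies
  (mu x nu)(A x B) = mu(A) * nu(B).
  mu(A) = 5.
  nu(B) = 4.
  (mu x nu)(A x B) = 5 * 4 = 20.

20


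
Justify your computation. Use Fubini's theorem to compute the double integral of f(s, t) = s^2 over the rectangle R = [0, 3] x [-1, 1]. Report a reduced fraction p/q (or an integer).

f(s, t) is a tensor product of a function of s and a function of t, and both factors are bounded continuous (hence Lebesgue integrable) on the rectangle, so Fubini's theorem applies:
  integral_R f d(m x m) = (integral_a1^b1 s^2 ds) * (integral_a2^b2 1 dt).
Inner integral in s: integral_{0}^{3} s^2 ds = (3^3 - 0^3)/3
  = 9.
Inner integral in t: integral_{-1}^{1} 1 dt = (1^1 - (-1)^1)/1
  = 2.
Product: (9) * (2) = 18.

18


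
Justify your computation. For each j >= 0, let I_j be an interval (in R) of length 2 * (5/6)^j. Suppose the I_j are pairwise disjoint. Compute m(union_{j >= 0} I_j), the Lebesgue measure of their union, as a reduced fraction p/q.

By countable additivity of the Lebesgue measure on pairwise disjoint measurable sets,
  m(union_{j >= 0} I_j) = sum_{j >= 0} m(I_j) = sum_{j >= 0} a * r^j,
  with a = 2 and r = 5/6.
Since 0 < r = 5/6 < 1, the geometric series converges:
  sum_{j >= 0} a * r^j = a / (1 - r).
  = 2 / (1 - 5/6)
  = 2 / (1/6)
  = 12.

12


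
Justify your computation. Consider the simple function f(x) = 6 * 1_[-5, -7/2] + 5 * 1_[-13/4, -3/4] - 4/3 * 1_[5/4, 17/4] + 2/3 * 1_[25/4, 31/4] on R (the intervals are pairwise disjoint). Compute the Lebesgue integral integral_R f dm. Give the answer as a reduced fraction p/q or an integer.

For a simple function f = sum_i c_i * 1_{A_i} with disjoint A_i,
  integral f dm = sum_i c_i * m(A_i).
Lengths of the A_i:
  m(A_1) = -7/2 - (-5) = 3/2.
  m(A_2) = -3/4 - (-13/4) = 5/2.
  m(A_3) = 17/4 - 5/4 = 3.
  m(A_4) = 31/4 - 25/4 = 3/2.
Contributions c_i * m(A_i):
  (6) * (3/2) = 9.
  (5) * (5/2) = 25/2.
  (-4/3) * (3) = -4.
  (2/3) * (3/2) = 1.
Total: 9 + 25/2 - 4 + 1 = 37/2.

37/2


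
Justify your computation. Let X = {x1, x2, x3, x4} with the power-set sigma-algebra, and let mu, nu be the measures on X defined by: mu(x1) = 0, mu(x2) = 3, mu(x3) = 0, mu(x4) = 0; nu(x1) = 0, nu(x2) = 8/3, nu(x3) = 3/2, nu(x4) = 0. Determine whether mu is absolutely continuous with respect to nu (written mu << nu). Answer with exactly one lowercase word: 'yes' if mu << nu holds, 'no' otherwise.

mu << nu means: every nu-null measurable set is also mu-null; equivalently, for every atom x, if nu({x}) = 0 then mu({x}) = 0.
Checking each atom:
  x1: nu = 0, mu = 0 -> consistent with mu << nu.
  x2: nu = 8/3 > 0 -> no constraint.
  x3: nu = 3/2 > 0 -> no constraint.
  x4: nu = 0, mu = 0 -> consistent with mu << nu.
No atom violates the condition. Therefore mu << nu.

yes


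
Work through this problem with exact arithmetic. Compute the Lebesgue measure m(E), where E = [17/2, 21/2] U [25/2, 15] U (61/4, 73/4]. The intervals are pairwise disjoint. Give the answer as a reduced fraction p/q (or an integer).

For pairwise disjoint intervals, m(union_i I_i) = sum_i m(I_i),
and m is invariant under swapping open/closed endpoints (single points have measure 0).
So m(E) = sum_i (b_i - a_i).
  I_1 has length 21/2 - 17/2 = 2.
  I_2 has length 15 - 25/2 = 5/2.
  I_3 has length 73/4 - 61/4 = 3.
Summing:
  m(E) = 2 + 5/2 + 3 = 15/2.

15/2


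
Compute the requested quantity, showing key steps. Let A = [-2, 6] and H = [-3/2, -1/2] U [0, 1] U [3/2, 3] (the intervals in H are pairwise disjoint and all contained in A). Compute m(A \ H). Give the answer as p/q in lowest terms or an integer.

The ambient interval has length m(A) = 6 - (-2) = 8.
Since the holes are disjoint and sit inside A, by finite additivity
  m(H) = sum_i (b_i - a_i), and m(A \ H) = m(A) - m(H).
Computing the hole measures:
  m(H_1) = -1/2 - (-3/2) = 1.
  m(H_2) = 1 - 0 = 1.
  m(H_3) = 3 - 3/2 = 3/2.
Summed: m(H) = 1 + 1 + 3/2 = 7/2.
So m(A \ H) = 8 - 7/2 = 9/2.

9/2


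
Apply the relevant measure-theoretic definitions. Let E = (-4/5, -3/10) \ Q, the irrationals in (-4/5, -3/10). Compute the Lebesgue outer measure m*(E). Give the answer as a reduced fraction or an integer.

The interval I = (-4/5, -3/10) has m(I) = -3/10 - (-4/5) = 1/2 (endpoints are measure-zero, so open/closed/half-open agree). Write I = (I cap Q) u (I \ Q). The rationals in I are countable, so m*(I cap Q) = 0 (cover each rational by intervals whose total length is arbitrarily small). By countable subadditivity m*(I) <= m*(I cap Q) + m*(I \ Q), hence m*(I \ Q) >= m(I) = 1/2. The reverse inequality m*(I \ Q) <= m*(I) = 1/2 is trivial since (I \ Q) is a subset of I. Therefore m*(I \ Q) = 1/2.

1/2


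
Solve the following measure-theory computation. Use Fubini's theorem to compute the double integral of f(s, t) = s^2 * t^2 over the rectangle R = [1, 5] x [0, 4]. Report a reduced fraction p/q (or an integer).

f(s, t) is a tensor product of a function of s and a function of t, and both factors are bounded continuous (hence Lebesgue integrable) on the rectangle, so Fubini's theorem applies:
  integral_R f d(m x m) = (integral_a1^b1 s^2 ds) * (integral_a2^b2 t^2 dt).
Inner integral in s: integral_{1}^{5} s^2 ds = (5^3 - 1^3)/3
  = 124/3.
Inner integral in t: integral_{0}^{4} t^2 dt = (4^3 - 0^3)/3
  = 64/3.
Product: (124/3) * (64/3) = 7936/9.

7936/9


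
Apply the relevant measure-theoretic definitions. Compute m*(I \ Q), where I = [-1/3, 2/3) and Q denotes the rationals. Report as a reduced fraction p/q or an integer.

The interval I = [-1/3, 2/3) has m(I) = 2/3 - (-1/3) = 1 (endpoints are measure-zero, so open/closed/half-open agree). Write I = (I cap Q) u (I \ Q). The rationals in I are countable, so m*(I cap Q) = 0 (cover each rational by intervals whose total length is arbitrarily small). By countable subadditivity m*(I) <= m*(I cap Q) + m*(I \ Q), hence m*(I \ Q) >= m(I) = 1. The reverse inequality m*(I \ Q) <= m*(I) = 1 is trivial since (I \ Q) is a subset of I. Therefore m*(I \ Q) = 1.

1


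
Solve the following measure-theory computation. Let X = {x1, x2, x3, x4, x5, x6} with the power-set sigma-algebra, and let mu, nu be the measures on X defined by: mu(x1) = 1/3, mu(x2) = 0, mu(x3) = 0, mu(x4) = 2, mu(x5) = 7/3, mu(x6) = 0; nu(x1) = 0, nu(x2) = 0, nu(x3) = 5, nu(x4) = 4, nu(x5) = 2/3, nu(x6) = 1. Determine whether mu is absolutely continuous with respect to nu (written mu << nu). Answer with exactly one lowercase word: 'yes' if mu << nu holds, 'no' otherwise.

mu << nu means: every nu-null measurable set is also mu-null; equivalently, for every atom x, if nu({x}) = 0 then mu({x}) = 0.
Checking each atom:
  x1: nu = 0, mu = 1/3 > 0 -> violates mu << nu.
  x2: nu = 0, mu = 0 -> consistent with mu << nu.
  x3: nu = 5 > 0 -> no constraint.
  x4: nu = 4 > 0 -> no constraint.
  x5: nu = 2/3 > 0 -> no constraint.
  x6: nu = 1 > 0 -> no constraint.
The atom(s) x1 violate the condition (nu = 0 but mu > 0). Therefore mu is NOT absolutely continuous w.r.t. nu.

no


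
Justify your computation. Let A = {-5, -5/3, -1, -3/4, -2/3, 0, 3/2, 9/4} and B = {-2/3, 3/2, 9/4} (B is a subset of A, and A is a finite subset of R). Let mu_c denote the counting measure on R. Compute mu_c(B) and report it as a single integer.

Counting measure assigns mu_c(E) = |E| (number of elements) when E is finite.
B has 3 element(s), so mu_c(B) = 3.

3


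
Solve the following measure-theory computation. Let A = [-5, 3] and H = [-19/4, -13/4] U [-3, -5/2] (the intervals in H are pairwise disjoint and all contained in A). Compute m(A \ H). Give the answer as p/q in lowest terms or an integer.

The ambient interval has length m(A) = 3 - (-5) = 8.
Since the holes are disjoint and sit inside A, by finite additivity
  m(H) = sum_i (b_i - a_i), and m(A \ H) = m(A) - m(H).
Computing the hole measures:
  m(H_1) = -13/4 - (-19/4) = 3/2.
  m(H_2) = -5/2 - (-3) = 1/2.
Summed: m(H) = 3/2 + 1/2 = 2.
So m(A \ H) = 8 - 2 = 6.

6


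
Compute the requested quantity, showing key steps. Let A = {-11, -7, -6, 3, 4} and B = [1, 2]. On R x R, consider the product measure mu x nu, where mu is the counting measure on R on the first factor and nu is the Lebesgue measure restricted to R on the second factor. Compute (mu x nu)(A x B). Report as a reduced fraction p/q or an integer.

For a measurable rectangle A x B, the product measure satisfies
  (mu x nu)(A x B) = mu(A) * nu(B).
  mu(A) = 5.
  nu(B) = 1.
  (mu x nu)(A x B) = 5 * 1 = 5.

5


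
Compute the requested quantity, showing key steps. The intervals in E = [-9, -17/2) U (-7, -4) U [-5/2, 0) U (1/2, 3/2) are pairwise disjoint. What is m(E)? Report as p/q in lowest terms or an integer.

For pairwise disjoint intervals, m(union_i I_i) = sum_i m(I_i),
and m is invariant under swapping open/closed endpoints (single points have measure 0).
So m(E) = sum_i (b_i - a_i).
  I_1 has length -17/2 - (-9) = 1/2.
  I_2 has length -4 - (-7) = 3.
  I_3 has length 0 - (-5/2) = 5/2.
  I_4 has length 3/2 - 1/2 = 1.
Summing:
  m(E) = 1/2 + 3 + 5/2 + 1 = 7.

7


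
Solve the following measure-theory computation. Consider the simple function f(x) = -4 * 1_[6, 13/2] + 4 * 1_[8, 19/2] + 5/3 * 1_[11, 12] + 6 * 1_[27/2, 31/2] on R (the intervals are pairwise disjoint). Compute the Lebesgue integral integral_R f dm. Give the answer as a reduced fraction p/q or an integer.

For a simple function f = sum_i c_i * 1_{A_i} with disjoint A_i,
  integral f dm = sum_i c_i * m(A_i).
Lengths of the A_i:
  m(A_1) = 13/2 - 6 = 1/2.
  m(A_2) = 19/2 - 8 = 3/2.
  m(A_3) = 12 - 11 = 1.
  m(A_4) = 31/2 - 27/2 = 2.
Contributions c_i * m(A_i):
  (-4) * (1/2) = -2.
  (4) * (3/2) = 6.
  (5/3) * (1) = 5/3.
  (6) * (2) = 12.
Total: -2 + 6 + 5/3 + 12 = 53/3.

53/3


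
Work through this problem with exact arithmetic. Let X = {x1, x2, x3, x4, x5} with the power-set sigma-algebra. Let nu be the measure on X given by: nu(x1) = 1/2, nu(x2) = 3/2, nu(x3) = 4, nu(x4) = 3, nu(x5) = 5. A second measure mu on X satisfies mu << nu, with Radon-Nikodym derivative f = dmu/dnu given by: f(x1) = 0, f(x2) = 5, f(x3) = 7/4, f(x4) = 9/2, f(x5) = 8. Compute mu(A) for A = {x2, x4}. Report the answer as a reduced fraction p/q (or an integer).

By the defining property of the Radon-Nikodym derivative, for every measurable set A,
  mu(A) = integral_A f dnu.
Since nu is a discrete measure concentrated on the atoms of X, the integral over A reduces to the sum
  mu(A) = sum_{x in A} f(x) * nu({x}).
Computing each term:
  x2: f(x2) * nu(x2) = 5 * 3/2 = 15/2.
  x4: f(x4) * nu(x4) = 9/2 * 3 = 27/2.
Summing: mu(A) = 15/2 + 27/2 = 21.

21


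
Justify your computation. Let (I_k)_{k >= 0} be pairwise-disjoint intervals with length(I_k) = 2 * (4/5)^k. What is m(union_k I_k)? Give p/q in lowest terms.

By countable additivity of the Lebesgue measure on pairwise disjoint measurable sets,
  m(union_{k >= 0} I_k) = sum_{k >= 0} m(I_k) = sum_{k >= 0} a * r^k,
  with a = 2 and r = 4/5.
Since 0 < r = 4/5 < 1, the geometric series converges:
  sum_{k >= 0} a * r^k = a / (1 - r).
  = 2 / (1 - 4/5)
  = 2 / (1/5)
  = 10.

10


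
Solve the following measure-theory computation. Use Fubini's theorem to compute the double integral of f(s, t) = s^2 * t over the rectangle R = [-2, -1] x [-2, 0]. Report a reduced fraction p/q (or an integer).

f(s, t) is a tensor product of a function of s and a function of t, and both factors are bounded continuous (hence Lebesgue integrable) on the rectangle, so Fubini's theorem applies:
  integral_R f d(m x m) = (integral_a1^b1 s^2 ds) * (integral_a2^b2 t dt).
Inner integral in s: integral_{-2}^{-1} s^2 ds = ((-1)^3 - (-2)^3)/3
  = 7/3.
Inner integral in t: integral_{-2}^{0} t dt = (0^2 - (-2)^2)/2
  = -2.
Product: (7/3) * (-2) = -14/3.

-14/3


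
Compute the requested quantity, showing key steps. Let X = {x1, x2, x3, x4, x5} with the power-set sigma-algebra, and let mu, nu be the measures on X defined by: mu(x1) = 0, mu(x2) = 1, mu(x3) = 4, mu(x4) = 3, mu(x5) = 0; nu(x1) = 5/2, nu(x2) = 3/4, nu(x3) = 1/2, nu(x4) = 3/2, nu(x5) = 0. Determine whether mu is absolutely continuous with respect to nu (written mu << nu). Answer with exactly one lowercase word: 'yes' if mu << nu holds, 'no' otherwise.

mu << nu means: every nu-null measurable set is also mu-null; equivalently, for every atom x, if nu({x}) = 0 then mu({x}) = 0.
Checking each atom:
  x1: nu = 5/2 > 0 -> no constraint.
  x2: nu = 3/4 > 0 -> no constraint.
  x3: nu = 1/2 > 0 -> no constraint.
  x4: nu = 3/2 > 0 -> no constraint.
  x5: nu = 0, mu = 0 -> consistent with mu << nu.
No atom violates the condition. Therefore mu << nu.

yes


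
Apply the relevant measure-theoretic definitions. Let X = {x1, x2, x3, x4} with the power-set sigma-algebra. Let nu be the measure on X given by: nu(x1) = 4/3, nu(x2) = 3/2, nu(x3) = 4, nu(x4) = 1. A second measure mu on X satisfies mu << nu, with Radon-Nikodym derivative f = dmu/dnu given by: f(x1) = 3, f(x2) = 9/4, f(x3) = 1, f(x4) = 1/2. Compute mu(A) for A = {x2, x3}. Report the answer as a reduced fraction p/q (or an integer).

By the defining property of the Radon-Nikodym derivative, for every measurable set A,
  mu(A) = integral_A f dnu.
Since nu is a discrete measure concentrated on the atoms of X, the integral over A reduces to the sum
  mu(A) = sum_{x in A} f(x) * nu({x}).
Computing each term:
  x2: f(x2) * nu(x2) = 9/4 * 3/2 = 27/8.
  x3: f(x3) * nu(x3) = 1 * 4 = 4.
Summing: mu(A) = 27/8 + 4 = 59/8.

59/8


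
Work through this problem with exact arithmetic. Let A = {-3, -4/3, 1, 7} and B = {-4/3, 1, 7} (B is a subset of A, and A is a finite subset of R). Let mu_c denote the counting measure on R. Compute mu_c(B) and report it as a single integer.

Counting measure assigns mu_c(E) = |E| (number of elements) when E is finite.
B has 3 element(s), so mu_c(B) = 3.

3


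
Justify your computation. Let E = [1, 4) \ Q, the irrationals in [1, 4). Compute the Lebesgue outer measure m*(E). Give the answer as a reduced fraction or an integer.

The interval I = [1, 4) has m(I) = 4 - 1 = 3 (endpoints are measure-zero, so open/closed/half-open agree). Write I = (I cap Q) u (I \ Q). The rationals in I are countable, so m*(I cap Q) = 0 (cover each rational by intervals whose total length is arbitrarily small). By countable subadditivity m*(I) <= m*(I cap Q) + m*(I \ Q), hence m*(I \ Q) >= m(I) = 3. The reverse inequality m*(I \ Q) <= m*(I) = 3 is trivial since (I \ Q) is a subset of I. Therefore m*(I \ Q) = 3.

3


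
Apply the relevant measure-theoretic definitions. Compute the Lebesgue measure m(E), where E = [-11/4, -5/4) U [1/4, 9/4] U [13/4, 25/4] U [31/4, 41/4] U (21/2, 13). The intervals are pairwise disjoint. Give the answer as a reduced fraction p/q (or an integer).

For pairwise disjoint intervals, m(union_i I_i) = sum_i m(I_i),
and m is invariant under swapping open/closed endpoints (single points have measure 0).
So m(E) = sum_i (b_i - a_i).
  I_1 has length -5/4 - (-11/4) = 3/2.
  I_2 has length 9/4 - 1/4 = 2.
  I_3 has length 25/4 - 13/4 = 3.
  I_4 has length 41/4 - 31/4 = 5/2.
  I_5 has length 13 - 21/2 = 5/2.
Summing:
  m(E) = 3/2 + 2 + 3 + 5/2 + 5/2 = 23/2.

23/2


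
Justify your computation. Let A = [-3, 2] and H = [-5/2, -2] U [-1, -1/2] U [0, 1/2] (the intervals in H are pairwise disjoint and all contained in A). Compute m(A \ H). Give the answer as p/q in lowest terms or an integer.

The ambient interval has length m(A) = 2 - (-3) = 5.
Since the holes are disjoint and sit inside A, by finite additivity
  m(H) = sum_i (b_i - a_i), and m(A \ H) = m(A) - m(H).
Computing the hole measures:
  m(H_1) = -2 - (-5/2) = 1/2.
  m(H_2) = -1/2 - (-1) = 1/2.
  m(H_3) = 1/2 - 0 = 1/2.
Summed: m(H) = 1/2 + 1/2 + 1/2 = 3/2.
So m(A \ H) = 5 - 3/2 = 7/2.

7/2


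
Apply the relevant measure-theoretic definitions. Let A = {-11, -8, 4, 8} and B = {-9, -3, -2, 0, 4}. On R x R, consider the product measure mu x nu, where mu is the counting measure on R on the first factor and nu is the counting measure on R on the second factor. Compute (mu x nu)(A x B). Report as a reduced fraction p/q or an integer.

For a measurable rectangle A x B, the product measure satisfies
  (mu x nu)(A x B) = mu(A) * nu(B).
  mu(A) = 4.
  nu(B) = 5.
  (mu x nu)(A x B) = 4 * 5 = 20.

20
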